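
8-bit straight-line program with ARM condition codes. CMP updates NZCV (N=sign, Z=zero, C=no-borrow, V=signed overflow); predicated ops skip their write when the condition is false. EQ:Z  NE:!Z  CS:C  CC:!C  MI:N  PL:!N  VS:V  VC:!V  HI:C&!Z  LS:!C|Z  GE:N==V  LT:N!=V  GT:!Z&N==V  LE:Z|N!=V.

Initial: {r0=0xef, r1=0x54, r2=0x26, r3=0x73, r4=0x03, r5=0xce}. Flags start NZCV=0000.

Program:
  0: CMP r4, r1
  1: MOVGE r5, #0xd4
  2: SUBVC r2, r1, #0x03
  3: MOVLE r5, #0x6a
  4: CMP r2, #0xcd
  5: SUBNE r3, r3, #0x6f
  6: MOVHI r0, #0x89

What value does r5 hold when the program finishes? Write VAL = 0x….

VAL = 0x6a

0: ✓ CMP  NZCV=1000
1: · MOVGE
2: ✓ SUBVC  r2←0x51
3: ✓ MOVLE  r5←0x6a
4: ✓ CMP  NZCV=1001
5: ✓ SUBNE  r3←0x04
6: · MOVHI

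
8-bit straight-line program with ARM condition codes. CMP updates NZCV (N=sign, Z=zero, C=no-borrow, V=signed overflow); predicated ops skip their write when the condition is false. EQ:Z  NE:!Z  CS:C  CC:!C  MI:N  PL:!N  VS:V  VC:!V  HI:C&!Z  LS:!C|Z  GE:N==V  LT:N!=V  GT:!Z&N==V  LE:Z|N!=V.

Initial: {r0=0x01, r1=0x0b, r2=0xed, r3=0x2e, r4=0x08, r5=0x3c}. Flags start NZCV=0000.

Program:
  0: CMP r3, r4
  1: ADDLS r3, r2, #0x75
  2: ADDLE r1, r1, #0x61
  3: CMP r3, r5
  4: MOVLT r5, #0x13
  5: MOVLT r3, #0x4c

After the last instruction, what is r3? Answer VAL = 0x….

0: ✓ CMP  NZCV=0010
1: · ADDLS
2: · ADDLE
3: ✓ CMP  NZCV=1000
4: ✓ MOVLT  r5←0x13
5: ✓ MOVLT  r3←0x4c

VAL = 0x4c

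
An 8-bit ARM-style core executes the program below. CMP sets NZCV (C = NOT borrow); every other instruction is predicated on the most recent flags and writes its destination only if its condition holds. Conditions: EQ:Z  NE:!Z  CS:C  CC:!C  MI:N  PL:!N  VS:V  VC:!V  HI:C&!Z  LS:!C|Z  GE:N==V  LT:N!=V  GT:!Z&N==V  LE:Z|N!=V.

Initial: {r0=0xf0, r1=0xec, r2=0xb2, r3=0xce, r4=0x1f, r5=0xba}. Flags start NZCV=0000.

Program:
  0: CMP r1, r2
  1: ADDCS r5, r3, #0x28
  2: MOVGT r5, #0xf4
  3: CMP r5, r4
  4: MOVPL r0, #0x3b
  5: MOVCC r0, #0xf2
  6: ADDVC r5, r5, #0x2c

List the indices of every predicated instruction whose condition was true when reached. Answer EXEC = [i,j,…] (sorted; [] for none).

EXEC = [1,2,6]

0: ✓ CMP  NZCV=0010
1: ✓ ADDCS  r5←0xf6
2: ✓ MOVGT  r5←0xf4
3: ✓ CMP  NZCV=1010
4: · MOVPL
5: · MOVCC
6: ✓ ADDVC  r5←0x20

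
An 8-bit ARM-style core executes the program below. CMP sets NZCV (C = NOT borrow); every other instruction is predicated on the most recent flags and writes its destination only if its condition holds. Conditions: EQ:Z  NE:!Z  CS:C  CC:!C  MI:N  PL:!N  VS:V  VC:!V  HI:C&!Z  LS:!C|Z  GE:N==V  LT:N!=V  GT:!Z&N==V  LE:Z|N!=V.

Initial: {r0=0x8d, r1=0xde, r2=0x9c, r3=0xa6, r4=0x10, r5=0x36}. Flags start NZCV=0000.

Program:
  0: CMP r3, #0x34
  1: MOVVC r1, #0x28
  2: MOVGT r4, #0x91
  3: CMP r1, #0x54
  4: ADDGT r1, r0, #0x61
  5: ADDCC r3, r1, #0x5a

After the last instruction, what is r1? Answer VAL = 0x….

[0] flags=0011 → (cmp)
[1] flags=0011 VC?F → skip
[2] flags=0011 GT?F → skip
[3] flags=1010 → (cmp)
[4] flags=1010 GT?F → skip
[5] flags=1010 CC?F → skip

VAL = 0xde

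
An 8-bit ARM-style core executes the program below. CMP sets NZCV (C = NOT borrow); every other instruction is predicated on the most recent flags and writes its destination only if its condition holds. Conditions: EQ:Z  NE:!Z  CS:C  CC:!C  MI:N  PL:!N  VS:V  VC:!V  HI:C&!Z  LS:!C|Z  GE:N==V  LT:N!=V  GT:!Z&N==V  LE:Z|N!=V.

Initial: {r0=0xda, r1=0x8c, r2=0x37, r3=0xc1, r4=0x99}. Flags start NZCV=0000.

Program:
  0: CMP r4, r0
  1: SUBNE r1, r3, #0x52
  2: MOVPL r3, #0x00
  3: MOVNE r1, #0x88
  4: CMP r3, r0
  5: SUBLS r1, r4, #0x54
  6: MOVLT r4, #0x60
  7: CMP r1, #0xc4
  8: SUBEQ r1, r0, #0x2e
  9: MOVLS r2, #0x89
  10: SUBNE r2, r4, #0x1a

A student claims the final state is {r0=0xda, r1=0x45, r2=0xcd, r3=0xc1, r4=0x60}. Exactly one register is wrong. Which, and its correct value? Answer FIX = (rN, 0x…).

0: ✓ CMP  NZCV=1000
1: ✓ SUBNE  r1←0x6f
2: · MOVPL
3: ✓ MOVNE  r1←0x88
4: ✓ CMP  NZCV=1000
5: ✓ SUBLS  r1←0x45
6: ✓ MOVLT  r4←0x60
7: ✓ CMP  NZCV=1001
8: · SUBEQ
9: ✓ MOVLS  r2←0x89
10: ✓ SUBNE  r2←0x46

FIX = (r2, 0x46)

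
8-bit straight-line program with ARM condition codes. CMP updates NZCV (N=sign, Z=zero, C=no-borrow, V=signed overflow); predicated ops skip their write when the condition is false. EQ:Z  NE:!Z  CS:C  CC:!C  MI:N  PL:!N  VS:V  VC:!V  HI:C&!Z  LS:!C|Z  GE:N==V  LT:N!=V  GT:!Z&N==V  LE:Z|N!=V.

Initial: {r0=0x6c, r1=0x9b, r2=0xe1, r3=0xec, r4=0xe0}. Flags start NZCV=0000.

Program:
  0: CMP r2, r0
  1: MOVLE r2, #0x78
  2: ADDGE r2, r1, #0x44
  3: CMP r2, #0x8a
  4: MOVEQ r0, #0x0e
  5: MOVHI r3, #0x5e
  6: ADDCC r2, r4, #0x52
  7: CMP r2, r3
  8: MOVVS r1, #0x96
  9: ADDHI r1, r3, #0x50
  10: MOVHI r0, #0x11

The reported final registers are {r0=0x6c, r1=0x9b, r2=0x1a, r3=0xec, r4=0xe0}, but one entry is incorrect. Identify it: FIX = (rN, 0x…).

FIX = (r2, 0x32)

0: ✓ CMP  NZCV=0011
1: ✓ MOVLE  r2←0x78
2: · ADDGE
3: ✓ CMP  NZCV=1001
4: · MOVEQ
5: · MOVHI
6: ✓ ADDCC  r2←0x32
7: ✓ CMP  NZCV=0000
8: · MOVVS
9: · ADDHI
10: · MOVHI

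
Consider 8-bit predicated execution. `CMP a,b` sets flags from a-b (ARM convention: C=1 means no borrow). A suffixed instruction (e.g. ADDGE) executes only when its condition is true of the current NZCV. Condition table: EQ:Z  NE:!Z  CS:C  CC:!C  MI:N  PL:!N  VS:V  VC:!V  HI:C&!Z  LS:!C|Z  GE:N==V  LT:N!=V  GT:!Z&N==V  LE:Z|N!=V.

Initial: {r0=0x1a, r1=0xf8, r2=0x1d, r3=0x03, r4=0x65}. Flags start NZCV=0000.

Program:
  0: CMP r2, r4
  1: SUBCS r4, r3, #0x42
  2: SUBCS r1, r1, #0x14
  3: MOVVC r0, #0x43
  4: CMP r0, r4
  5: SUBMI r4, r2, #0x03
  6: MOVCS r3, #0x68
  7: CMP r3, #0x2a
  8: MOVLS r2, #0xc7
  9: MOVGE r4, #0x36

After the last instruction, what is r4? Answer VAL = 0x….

[0] flags=1000 → (cmp)
[1] flags=1000 CS?F → skip
[2] flags=1000 CS?F → skip
[3] flags=1000 VC?T → r0=0x43
[4] flags=1000 → (cmp)
[5] flags=1000 MI?T → r4=0x1a
[6] flags=1000 CS?F → skip
[7] flags=1000 → (cmp)
[8] flags=1000 LS?T → r2=0xc7
[9] flags=1000 GE?F → skip

VAL = 0x1a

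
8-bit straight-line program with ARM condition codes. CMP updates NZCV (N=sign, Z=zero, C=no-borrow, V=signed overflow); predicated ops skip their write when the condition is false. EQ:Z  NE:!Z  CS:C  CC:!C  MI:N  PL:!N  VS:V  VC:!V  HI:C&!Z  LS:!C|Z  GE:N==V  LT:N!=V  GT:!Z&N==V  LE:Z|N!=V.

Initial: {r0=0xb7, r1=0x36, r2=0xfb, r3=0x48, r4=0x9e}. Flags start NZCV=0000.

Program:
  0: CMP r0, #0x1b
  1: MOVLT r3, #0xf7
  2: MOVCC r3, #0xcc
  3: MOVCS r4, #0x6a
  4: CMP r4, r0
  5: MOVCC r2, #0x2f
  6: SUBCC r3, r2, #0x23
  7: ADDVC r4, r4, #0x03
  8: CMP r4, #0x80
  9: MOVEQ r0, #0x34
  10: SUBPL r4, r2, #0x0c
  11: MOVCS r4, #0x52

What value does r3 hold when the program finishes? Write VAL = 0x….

VAL = 0x0c

0: ✓ CMP  NZCV=1010
1: ✓ MOVLT  r3←0xf7
2: · MOVCC
3: ✓ MOVCS  r4←0x6a
4: ✓ CMP  NZCV=1001
5: ✓ MOVCC  r2←0x2f
6: ✓ SUBCC  r3←0x0c
7: · ADDVC
8: ✓ CMP  NZCV=1001
9: · MOVEQ
10: · SUBPL
11: · MOVCS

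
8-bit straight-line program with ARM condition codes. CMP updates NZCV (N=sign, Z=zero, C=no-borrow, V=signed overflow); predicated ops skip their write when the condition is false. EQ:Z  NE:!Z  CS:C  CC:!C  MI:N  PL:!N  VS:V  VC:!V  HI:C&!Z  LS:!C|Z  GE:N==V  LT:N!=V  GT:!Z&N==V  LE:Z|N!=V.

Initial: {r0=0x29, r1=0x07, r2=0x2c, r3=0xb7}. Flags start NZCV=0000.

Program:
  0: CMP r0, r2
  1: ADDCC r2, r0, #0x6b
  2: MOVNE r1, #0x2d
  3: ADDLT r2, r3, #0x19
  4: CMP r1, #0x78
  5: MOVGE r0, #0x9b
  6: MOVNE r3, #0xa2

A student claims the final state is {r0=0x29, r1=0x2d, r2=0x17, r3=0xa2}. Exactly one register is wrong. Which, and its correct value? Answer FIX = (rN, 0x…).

FIX = (r2, 0xd0)

0: ✓ CMP  NZCV=1000
1: ✓ ADDCC  r2←0x94
2: ✓ MOVNE  r1←0x2d
3: ✓ ADDLT  r2←0xd0
4: ✓ CMP  NZCV=1000
5: · MOVGE
6: ✓ MOVNE  r3←0xa2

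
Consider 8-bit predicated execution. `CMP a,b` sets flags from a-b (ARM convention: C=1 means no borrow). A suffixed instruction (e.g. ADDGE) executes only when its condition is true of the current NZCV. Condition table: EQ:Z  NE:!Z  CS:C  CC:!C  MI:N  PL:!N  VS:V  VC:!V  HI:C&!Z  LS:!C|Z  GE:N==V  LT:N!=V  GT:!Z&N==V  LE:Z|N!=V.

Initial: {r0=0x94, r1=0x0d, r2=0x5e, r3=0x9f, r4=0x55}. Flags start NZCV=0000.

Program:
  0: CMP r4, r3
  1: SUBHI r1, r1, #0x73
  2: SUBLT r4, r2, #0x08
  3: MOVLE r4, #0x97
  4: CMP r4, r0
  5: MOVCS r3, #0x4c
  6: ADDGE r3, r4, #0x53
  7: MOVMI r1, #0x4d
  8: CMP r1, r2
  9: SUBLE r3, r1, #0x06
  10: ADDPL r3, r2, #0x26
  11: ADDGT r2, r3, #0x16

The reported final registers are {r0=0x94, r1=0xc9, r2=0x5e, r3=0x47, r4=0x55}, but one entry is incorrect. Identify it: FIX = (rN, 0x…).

[0] flags=1001 → (cmp)
[1] flags=1001 HI?F → skip
[2] flags=1001 LT?F → skip
[3] flags=1001 LE?F → skip
[4] flags=1001 → (cmp)
[5] flags=1001 CS?F → skip
[6] flags=1001 GE?T → r3=0xa8
[7] flags=1001 MI?T → r1=0x4d
[8] flags=1000 → (cmp)
[9] flags=1000 LE?T → r3=0x47
[10] flags=1000 PL?F → skip
[11] flags=1000 GT?F → skip

FIX = (r1, 0x4d)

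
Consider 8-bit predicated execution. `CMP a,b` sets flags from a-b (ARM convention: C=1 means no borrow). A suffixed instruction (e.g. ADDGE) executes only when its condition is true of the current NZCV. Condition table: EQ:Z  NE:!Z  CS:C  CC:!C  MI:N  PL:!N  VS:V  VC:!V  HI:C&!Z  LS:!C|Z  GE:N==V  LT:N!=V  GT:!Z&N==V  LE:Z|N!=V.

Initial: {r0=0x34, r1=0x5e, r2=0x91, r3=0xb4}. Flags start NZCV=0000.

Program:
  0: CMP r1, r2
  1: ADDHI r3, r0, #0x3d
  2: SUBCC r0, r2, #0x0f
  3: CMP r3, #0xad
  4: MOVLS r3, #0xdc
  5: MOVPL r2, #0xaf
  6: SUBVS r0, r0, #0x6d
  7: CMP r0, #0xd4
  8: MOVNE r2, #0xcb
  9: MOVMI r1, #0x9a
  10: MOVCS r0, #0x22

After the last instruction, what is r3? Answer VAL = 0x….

VAL = 0xb4

[0] flags=1001 → (cmp)
[1] flags=1001 HI?F → skip
[2] flags=1001 CC?T → r0=0x82
[3] flags=0010 → (cmp)
[4] flags=0010 LS?F → skip
[5] flags=0010 PL?T → r2=0xaf
[6] flags=0010 VS?F → skip
[7] flags=1000 → (cmp)
[8] flags=1000 NE?T → r2=0xcb
[9] flags=1000 MI?T → r1=0x9a
[10] flags=1000 CS?F → skip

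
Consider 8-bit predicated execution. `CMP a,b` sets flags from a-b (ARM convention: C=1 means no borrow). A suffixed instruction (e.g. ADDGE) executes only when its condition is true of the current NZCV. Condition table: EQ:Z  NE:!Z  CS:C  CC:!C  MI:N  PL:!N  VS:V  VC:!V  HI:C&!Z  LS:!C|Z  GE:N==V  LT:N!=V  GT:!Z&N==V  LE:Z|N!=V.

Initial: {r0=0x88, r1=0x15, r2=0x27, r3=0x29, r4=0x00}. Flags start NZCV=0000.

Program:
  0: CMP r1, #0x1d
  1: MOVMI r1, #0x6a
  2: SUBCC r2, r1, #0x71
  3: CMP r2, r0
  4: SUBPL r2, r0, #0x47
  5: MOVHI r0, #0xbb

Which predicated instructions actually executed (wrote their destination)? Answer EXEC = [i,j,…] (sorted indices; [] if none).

[0] flags=1000 → (cmp)
[1] flags=1000 MI?T → r1=0x6a
[2] flags=1000 CC?T → r2=0xf9
[3] flags=0010 → (cmp)
[4] flags=0010 PL?T → r2=0x41
[5] flags=0010 HI?T → r0=0xbb

EXEC = [1,2,4,5]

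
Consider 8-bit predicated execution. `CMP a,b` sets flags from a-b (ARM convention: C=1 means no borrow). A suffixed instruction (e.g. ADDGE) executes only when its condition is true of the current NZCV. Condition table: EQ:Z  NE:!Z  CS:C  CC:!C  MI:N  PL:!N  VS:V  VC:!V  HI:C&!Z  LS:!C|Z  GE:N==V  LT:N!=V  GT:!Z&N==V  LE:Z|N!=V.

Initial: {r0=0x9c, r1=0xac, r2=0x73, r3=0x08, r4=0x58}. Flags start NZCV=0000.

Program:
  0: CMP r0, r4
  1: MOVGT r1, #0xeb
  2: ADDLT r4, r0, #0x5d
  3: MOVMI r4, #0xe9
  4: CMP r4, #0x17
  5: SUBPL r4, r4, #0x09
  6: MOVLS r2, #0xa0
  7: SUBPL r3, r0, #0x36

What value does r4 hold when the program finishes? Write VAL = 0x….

VAL = 0xf9

[0] flags=0011 → (cmp)
[1] flags=0011 GT?F → skip
[2] flags=0011 LT?T → r4=0xf9
[3] flags=0011 MI?F → skip
[4] flags=1010 → (cmp)
[5] flags=1010 PL?F → skip
[6] flags=1010 LS?F → skip
[7] flags=1010 PL?F → skip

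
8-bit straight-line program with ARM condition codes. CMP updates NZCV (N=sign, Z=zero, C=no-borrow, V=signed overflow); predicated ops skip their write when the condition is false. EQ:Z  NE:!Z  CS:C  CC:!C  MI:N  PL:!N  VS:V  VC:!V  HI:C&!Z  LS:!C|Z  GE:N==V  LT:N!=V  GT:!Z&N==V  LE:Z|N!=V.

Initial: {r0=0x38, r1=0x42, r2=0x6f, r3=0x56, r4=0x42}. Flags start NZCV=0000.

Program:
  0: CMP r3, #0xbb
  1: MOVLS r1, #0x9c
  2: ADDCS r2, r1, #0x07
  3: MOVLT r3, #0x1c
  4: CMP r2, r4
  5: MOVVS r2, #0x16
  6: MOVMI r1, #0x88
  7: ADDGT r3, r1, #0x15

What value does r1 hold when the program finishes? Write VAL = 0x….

[0] flags=1001 → (cmp)
[1] flags=1001 LS?T → r1=0x9c
[2] flags=1001 CS?F → skip
[3] flags=1001 LT?F → skip
[4] flags=0010 → (cmp)
[5] flags=0010 VS?F → skip
[6] flags=0010 MI?F → skip
[7] flags=0010 GT?T → r3=0xb1

VAL = 0x9c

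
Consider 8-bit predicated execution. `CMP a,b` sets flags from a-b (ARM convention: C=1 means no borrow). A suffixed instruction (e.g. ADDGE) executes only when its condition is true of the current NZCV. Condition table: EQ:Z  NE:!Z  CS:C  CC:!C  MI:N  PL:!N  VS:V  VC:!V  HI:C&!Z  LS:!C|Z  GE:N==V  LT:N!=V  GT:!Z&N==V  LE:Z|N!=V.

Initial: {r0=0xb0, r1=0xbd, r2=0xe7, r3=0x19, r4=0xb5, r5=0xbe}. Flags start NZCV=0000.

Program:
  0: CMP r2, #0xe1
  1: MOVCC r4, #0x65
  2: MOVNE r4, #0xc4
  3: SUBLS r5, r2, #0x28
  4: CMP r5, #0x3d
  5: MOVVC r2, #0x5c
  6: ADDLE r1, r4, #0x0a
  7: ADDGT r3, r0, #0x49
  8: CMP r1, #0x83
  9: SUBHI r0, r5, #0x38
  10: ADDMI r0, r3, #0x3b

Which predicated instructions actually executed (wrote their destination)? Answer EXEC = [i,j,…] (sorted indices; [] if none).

EXEC = [2,5,6,9]

0: ✓ CMP  NZCV=0010
1: · MOVCC
2: ✓ MOVNE  r4←0xc4
3: · SUBLS
4: ✓ CMP  NZCV=1010
5: ✓ MOVVC  r2←0x5c
6: ✓ ADDLE  r1←0xce
7: · ADDGT
8: ✓ CMP  NZCV=0010
9: ✓ SUBHI  r0←0x86
10: · ADDMI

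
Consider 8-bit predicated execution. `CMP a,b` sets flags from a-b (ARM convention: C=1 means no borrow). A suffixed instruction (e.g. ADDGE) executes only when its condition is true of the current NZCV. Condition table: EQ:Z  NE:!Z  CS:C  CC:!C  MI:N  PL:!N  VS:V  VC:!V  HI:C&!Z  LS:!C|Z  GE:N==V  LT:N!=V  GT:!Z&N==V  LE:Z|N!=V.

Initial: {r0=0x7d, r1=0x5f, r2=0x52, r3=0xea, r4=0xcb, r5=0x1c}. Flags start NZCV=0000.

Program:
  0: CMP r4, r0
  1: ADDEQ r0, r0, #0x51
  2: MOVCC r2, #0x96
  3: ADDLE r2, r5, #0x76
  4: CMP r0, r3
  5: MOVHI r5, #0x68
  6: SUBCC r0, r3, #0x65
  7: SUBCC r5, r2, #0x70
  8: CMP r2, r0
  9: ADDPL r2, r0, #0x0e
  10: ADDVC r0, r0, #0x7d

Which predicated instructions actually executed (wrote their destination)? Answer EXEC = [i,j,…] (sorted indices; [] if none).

[0] flags=0011 → (cmp)
[1] flags=0011 EQ?F → skip
[2] flags=0011 CC?F → skip
[3] flags=0011 LE?T → r2=0x92
[4] flags=1001 → (cmp)
[5] flags=1001 HI?F → skip
[6] flags=1001 CC?T → r0=0x85
[7] flags=1001 CC?T → r5=0x22
[8] flags=0010 → (cmp)
[9] flags=0010 PL?T → r2=0x93
[10] flags=0010 VC?T → r0=0x02

EXEC = [3,6,7,9,10]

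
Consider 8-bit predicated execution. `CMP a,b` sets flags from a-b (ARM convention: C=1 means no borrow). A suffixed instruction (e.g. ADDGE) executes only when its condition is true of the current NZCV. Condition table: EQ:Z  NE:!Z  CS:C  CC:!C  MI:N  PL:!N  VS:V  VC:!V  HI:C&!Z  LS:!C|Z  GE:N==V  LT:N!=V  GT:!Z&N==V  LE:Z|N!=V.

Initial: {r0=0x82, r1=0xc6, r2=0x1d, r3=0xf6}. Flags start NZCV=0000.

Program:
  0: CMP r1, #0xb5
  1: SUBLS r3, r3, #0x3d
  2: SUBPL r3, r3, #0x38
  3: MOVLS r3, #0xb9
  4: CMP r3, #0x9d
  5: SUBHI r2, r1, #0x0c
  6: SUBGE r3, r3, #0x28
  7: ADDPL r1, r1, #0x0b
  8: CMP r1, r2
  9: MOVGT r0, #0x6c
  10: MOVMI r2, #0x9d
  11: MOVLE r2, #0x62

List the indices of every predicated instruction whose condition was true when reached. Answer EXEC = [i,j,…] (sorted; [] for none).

0: ✓ CMP  NZCV=0010
1: · SUBLS
2: ✓ SUBPL  r3←0xbe
3: · MOVLS
4: ✓ CMP  NZCV=0010
5: ✓ SUBHI  r2←0xba
6: ✓ SUBGE  r3←0x96
7: ✓ ADDPL  r1←0xd1
8: ✓ CMP  NZCV=0010
9: ✓ MOVGT  r0←0x6c
10: · MOVMI
11: · MOVLE

EXEC = [2,5,6,7,9]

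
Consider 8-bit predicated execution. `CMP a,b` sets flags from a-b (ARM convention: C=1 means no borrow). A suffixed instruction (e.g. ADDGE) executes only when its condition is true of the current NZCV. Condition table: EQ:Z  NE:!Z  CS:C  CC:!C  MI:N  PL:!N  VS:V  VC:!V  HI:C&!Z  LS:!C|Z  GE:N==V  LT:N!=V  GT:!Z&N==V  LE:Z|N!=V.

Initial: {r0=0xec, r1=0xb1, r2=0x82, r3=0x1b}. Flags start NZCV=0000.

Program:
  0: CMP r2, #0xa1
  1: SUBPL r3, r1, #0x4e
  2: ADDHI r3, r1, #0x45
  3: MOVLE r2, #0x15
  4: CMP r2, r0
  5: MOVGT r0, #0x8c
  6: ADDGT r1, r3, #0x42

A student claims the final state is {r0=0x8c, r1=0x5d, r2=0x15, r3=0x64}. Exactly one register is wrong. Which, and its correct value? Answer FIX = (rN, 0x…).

FIX = (r3, 0x1b)

0: ✓ CMP  NZCV=1000
1: · SUBPL
2: · ADDHI
3: ✓ MOVLE  r2←0x15
4: ✓ CMP  NZCV=0000
5: ✓ MOVGT  r0←0x8c
6: ✓ ADDGT  r1←0x5d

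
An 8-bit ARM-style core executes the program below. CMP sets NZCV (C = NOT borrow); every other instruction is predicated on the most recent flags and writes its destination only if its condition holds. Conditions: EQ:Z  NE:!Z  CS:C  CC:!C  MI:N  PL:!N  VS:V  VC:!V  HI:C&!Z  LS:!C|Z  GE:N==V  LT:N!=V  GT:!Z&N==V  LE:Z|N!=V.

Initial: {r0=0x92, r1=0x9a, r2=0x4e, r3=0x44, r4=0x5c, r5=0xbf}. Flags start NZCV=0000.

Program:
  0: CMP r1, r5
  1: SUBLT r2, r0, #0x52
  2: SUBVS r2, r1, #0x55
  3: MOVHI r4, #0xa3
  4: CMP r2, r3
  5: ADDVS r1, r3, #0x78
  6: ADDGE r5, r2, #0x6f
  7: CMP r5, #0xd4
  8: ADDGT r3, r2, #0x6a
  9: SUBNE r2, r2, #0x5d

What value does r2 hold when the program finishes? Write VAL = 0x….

0: ✓ CMP  NZCV=1000
1: ✓ SUBLT  r2←0x40
2: · SUBVS
3: · MOVHI
4: ✓ CMP  NZCV=1000
5: · ADDVS
6: · ADDGE
7: ✓ CMP  NZCV=1000
8: · ADDGT
9: ✓ SUBNE  r2←0xe3

VAL = 0xe3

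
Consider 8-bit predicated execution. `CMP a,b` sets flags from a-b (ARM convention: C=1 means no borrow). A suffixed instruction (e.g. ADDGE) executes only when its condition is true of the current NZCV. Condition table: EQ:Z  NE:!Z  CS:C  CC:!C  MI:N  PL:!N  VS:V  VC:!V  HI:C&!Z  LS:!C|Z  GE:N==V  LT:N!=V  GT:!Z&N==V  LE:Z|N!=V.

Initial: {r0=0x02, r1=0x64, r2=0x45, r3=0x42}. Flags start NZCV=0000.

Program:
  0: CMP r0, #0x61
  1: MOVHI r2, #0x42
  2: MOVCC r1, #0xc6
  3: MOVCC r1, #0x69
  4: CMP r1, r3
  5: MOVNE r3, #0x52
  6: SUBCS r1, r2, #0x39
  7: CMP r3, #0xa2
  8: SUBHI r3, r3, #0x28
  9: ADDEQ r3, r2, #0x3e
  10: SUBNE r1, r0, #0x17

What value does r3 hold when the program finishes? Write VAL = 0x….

0: ✓ CMP  NZCV=1000
1: · MOVHI
2: ✓ MOVCC  r1←0xc6
3: ✓ MOVCC  r1←0x69
4: ✓ CMP  NZCV=0010
5: ✓ MOVNE  r3←0x52
6: ✓ SUBCS  r1←0x0c
7: ✓ CMP  NZCV=1001
8: · SUBHI
9: · ADDEQ
10: ✓ SUBNE  r1←0xeb

VAL = 0x52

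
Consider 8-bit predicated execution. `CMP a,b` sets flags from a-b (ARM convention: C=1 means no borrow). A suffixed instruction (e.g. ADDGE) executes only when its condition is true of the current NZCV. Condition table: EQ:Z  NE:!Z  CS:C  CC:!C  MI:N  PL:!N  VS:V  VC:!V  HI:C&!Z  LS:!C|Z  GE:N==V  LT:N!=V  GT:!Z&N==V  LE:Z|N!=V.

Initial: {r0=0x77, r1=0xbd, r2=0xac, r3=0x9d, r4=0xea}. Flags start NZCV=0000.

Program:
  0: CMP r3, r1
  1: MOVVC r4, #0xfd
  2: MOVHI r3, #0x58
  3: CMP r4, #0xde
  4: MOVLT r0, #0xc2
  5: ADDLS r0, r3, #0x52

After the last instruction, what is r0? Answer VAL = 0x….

[0] flags=1000 → (cmp)
[1] flags=1000 VC?T → r4=0xfd
[2] flags=1000 HI?F → skip
[3] flags=0010 → (cmp)
[4] flags=0010 LT?F → skip
[5] flags=0010 LS?F → skip

VAL = 0x77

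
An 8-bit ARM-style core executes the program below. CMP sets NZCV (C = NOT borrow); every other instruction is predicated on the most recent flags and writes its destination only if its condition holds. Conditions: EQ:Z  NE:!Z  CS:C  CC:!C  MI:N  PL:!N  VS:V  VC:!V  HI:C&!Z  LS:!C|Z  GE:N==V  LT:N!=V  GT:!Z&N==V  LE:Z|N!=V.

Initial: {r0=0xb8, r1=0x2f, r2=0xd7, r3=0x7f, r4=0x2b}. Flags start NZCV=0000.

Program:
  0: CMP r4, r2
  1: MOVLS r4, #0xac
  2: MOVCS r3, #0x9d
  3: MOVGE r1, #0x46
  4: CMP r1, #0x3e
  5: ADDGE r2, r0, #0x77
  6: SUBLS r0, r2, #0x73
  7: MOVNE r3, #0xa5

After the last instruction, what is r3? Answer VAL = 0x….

0: ✓ CMP  NZCV=0000
1: ✓ MOVLS  r4←0xac
2: · MOVCS
3: ✓ MOVGE  r1←0x46
4: ✓ CMP  NZCV=0010
5: ✓ ADDGE  r2←0x2f
6: · SUBLS
7: ✓ MOVNE  r3←0xa5

VAL = 0xa5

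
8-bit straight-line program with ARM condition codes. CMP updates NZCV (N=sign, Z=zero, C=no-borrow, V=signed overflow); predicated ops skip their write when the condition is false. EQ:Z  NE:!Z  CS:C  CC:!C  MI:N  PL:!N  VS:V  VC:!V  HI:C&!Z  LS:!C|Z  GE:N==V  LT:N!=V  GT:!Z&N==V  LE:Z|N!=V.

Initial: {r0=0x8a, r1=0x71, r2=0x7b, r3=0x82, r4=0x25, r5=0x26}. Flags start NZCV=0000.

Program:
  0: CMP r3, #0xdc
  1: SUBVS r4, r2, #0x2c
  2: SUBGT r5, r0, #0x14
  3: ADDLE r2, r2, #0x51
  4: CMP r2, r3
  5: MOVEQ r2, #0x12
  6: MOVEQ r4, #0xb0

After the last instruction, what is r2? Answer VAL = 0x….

0: ✓ CMP  NZCV=1000
1: · SUBVS
2: · SUBGT
3: ✓ ADDLE  r2←0xcc
4: ✓ CMP  NZCV=0010
5: · MOVEQ
6: · MOVEQ

VAL = 0xcc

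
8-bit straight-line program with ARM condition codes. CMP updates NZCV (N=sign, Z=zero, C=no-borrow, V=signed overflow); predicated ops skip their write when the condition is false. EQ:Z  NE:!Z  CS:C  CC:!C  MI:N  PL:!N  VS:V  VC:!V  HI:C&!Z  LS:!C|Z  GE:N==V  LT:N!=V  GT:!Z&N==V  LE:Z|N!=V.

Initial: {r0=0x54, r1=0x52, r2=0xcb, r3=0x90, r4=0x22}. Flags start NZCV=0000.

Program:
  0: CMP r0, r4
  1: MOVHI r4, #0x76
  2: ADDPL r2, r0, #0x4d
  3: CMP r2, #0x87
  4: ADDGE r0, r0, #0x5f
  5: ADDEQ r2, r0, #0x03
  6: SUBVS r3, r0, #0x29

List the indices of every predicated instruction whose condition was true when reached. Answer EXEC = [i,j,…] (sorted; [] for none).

EXEC = [1,2,4]

[0] flags=0010 → (cmp)
[1] flags=0010 HI?T → r4=0x76
[2] flags=0010 PL?T → r2=0xa1
[3] flags=0010 → (cmp)
[4] flags=0010 GE?T → r0=0xb3
[5] flags=0010 EQ?F → skip
[6] flags=0010 VS?F → skip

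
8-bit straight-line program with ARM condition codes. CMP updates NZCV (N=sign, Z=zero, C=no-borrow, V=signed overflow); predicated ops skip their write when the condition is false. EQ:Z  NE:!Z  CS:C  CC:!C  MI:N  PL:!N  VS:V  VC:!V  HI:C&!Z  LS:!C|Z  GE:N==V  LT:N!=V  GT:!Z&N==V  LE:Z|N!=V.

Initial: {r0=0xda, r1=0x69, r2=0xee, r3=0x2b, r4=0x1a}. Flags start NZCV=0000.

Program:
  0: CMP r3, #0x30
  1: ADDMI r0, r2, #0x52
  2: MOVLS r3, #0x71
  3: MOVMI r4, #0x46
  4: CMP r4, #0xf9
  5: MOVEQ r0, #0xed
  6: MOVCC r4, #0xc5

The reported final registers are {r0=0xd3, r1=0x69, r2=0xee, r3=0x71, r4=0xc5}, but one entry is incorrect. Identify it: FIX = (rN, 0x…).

0: ✓ CMP  NZCV=1000
1: ✓ ADDMI  r0←0x40
2: ✓ MOVLS  r3←0x71
3: ✓ MOVMI  r4←0x46
4: ✓ CMP  NZCV=0000
5: · MOVEQ
6: ✓ MOVCC  r4←0xc5

FIX = (r0, 0x40)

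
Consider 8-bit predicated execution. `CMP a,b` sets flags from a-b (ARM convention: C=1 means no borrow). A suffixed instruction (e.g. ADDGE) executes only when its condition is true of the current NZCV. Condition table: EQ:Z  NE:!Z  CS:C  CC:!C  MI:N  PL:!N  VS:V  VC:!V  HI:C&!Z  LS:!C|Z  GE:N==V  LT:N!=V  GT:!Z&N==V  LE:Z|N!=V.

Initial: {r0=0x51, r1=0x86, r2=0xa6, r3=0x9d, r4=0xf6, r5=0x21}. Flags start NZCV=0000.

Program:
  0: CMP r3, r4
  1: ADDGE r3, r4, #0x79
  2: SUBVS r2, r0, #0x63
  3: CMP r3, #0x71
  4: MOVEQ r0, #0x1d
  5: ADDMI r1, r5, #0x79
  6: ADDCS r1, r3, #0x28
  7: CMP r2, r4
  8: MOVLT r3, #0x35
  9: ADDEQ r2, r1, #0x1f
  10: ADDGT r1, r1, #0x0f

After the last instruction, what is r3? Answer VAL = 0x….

0: ✓ CMP  NZCV=1000
1: · ADDGE
2: · SUBVS
3: ✓ CMP  NZCV=0011
4: · MOVEQ
5: · ADDMI
6: ✓ ADDCS  r1←0xc5
7: ✓ CMP  NZCV=1000
8: ✓ MOVLT  r3←0x35
9: · ADDEQ
10: · ADDGT

VAL = 0x35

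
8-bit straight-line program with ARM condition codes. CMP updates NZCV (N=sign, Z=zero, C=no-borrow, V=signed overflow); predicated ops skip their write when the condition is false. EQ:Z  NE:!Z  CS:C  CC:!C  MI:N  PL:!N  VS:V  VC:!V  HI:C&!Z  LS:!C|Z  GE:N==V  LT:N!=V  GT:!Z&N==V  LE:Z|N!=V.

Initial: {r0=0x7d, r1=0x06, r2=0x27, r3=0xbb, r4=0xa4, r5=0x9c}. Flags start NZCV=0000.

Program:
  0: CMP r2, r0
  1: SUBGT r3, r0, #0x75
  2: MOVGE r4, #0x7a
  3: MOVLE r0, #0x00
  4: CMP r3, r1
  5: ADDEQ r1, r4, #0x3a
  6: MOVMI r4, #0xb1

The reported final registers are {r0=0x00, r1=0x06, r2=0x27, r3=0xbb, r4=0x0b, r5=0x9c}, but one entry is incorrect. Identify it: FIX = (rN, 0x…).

FIX = (r4, 0xb1)

0: ✓ CMP  NZCV=1000
1: · SUBGT
2: · MOVGE
3: ✓ MOVLE  r0←0x00
4: ✓ CMP  NZCV=1010
5: · ADDEQ
6: ✓ MOVMI  r4←0xb1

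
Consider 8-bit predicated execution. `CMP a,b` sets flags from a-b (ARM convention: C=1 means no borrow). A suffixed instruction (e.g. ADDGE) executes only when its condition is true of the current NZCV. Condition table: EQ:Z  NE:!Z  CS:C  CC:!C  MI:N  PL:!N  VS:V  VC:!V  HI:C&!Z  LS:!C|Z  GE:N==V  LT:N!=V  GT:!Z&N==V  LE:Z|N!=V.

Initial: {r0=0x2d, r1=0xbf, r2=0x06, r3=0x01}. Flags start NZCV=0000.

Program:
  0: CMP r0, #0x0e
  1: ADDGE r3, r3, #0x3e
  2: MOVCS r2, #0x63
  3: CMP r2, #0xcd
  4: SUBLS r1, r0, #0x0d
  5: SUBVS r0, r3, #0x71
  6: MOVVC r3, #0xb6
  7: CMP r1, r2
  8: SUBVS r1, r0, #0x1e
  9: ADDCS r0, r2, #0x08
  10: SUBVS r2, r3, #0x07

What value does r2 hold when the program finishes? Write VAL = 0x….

VAL = 0x63

0: ✓ CMP  NZCV=0010
1: ✓ ADDGE  r3←0x3f
2: ✓ MOVCS  r2←0x63
3: ✓ CMP  NZCV=1001
4: ✓ SUBLS  r1←0x20
5: ✓ SUBVS  r0←0xce
6: · MOVVC
7: ✓ CMP  NZCV=1000
8: · SUBVS
9: · ADDCS
10: · SUBVS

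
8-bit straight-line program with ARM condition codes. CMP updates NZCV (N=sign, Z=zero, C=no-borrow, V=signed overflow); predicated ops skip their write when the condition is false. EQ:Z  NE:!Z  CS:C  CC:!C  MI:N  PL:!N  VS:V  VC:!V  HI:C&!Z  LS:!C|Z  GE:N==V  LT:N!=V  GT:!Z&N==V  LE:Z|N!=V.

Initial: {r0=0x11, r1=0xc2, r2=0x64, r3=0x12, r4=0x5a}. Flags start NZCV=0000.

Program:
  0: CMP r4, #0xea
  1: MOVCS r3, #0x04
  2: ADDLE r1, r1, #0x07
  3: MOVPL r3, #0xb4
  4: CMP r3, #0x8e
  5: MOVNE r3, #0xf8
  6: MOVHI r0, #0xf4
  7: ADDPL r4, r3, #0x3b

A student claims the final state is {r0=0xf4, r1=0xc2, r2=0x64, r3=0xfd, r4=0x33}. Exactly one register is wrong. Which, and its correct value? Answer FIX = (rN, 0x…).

FIX = (r3, 0xf8)

[0] flags=0000 → (cmp)
[1] flags=0000 CS?F → skip
[2] flags=0000 LE?F → skip
[3] flags=0000 PL?T → r3=0xb4
[4] flags=0010 → (cmp)
[5] flags=0010 NE?T → r3=0xf8
[6] flags=0010 HI?T → r0=0xf4
[7] flags=0010 PL?T → r4=0x33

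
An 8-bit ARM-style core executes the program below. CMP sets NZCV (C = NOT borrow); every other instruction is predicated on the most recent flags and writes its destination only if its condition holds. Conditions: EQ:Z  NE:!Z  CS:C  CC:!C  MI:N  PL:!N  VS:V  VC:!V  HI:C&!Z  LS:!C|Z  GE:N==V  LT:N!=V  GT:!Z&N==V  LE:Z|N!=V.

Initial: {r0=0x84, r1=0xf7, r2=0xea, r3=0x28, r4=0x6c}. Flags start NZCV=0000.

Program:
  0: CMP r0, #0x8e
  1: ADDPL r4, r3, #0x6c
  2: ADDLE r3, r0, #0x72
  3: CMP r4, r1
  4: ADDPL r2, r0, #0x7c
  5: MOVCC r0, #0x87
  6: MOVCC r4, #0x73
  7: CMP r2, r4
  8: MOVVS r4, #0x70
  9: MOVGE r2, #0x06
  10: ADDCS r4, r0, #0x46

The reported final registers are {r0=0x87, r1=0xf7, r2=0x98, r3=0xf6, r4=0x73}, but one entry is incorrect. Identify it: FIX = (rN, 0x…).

FIX = (r2, 0x00)

0: ✓ CMP  NZCV=1000
1: · ADDPL
2: ✓ ADDLE  r3←0xf6
3: ✓ CMP  NZCV=0000
4: ✓ ADDPL  r2←0x00
5: ✓ MOVCC  r0←0x87
6: ✓ MOVCC  r4←0x73
7: ✓ CMP  NZCV=1000
8: · MOVVS
9: · MOVGE
10: · ADDCS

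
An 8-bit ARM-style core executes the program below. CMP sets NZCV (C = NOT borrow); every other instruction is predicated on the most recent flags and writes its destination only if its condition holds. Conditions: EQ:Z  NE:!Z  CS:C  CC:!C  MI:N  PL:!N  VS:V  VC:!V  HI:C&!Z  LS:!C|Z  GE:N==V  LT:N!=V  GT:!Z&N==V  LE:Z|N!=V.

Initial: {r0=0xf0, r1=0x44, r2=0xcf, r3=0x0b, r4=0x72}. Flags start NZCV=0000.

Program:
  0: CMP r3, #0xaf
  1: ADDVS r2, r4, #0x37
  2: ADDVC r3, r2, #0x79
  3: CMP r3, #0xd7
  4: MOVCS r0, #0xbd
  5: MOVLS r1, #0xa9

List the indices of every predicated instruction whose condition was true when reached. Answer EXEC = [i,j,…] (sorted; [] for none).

[0] flags=0000 → (cmp)
[1] flags=0000 VS?F → skip
[2] flags=0000 VC?T → r3=0x48
[3] flags=0000 → (cmp)
[4] flags=0000 CS?F → skip
[5] flags=0000 LS?T → r1=0xa9

EXEC = [2,5]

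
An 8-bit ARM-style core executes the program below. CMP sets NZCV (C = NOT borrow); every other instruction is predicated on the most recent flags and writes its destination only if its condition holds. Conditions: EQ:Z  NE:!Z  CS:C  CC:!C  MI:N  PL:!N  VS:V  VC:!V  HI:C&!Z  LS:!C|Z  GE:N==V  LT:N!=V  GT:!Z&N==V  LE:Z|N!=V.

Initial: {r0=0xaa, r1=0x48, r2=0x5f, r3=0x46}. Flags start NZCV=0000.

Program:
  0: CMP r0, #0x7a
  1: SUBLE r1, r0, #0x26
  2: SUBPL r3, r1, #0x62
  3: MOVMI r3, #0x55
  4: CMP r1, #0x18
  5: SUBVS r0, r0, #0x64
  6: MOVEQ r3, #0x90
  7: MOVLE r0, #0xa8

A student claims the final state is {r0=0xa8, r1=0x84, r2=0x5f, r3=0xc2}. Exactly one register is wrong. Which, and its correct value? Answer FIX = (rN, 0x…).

0: ✓ CMP  NZCV=0011
1: ✓ SUBLE  r1←0x84
2: ✓ SUBPL  r3←0x22
3: · MOVMI
4: ✓ CMP  NZCV=0011
5: ✓ SUBVS  r0←0x46
6: · MOVEQ
7: ✓ MOVLE  r0←0xa8

FIX = (r3, 0x22)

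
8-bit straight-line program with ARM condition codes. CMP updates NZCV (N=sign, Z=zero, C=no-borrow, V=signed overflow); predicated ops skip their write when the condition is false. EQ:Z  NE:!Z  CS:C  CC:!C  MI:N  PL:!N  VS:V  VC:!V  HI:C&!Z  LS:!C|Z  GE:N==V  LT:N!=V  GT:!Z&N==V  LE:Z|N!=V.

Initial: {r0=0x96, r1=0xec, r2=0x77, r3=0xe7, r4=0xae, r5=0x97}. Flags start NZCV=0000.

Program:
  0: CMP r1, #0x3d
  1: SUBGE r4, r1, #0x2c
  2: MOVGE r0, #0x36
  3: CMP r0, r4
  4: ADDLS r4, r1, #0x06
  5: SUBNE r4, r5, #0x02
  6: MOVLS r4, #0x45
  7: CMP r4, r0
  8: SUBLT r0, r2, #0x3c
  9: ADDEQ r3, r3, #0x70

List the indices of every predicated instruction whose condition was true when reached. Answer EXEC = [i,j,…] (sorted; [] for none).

EXEC = [4,5,6]

[0] flags=1010 → (cmp)
[1] flags=1010 GE?F → skip
[2] flags=1010 GE?F → skip
[3] flags=1000 → (cmp)
[4] flags=1000 LS?T → r4=0xf2
[5] flags=1000 NE?T → r4=0x95
[6] flags=1000 LS?T → r4=0x45
[7] flags=1001 → (cmp)
[8] flags=1001 LT?F → skip
[9] flags=1001 EQ?F → skip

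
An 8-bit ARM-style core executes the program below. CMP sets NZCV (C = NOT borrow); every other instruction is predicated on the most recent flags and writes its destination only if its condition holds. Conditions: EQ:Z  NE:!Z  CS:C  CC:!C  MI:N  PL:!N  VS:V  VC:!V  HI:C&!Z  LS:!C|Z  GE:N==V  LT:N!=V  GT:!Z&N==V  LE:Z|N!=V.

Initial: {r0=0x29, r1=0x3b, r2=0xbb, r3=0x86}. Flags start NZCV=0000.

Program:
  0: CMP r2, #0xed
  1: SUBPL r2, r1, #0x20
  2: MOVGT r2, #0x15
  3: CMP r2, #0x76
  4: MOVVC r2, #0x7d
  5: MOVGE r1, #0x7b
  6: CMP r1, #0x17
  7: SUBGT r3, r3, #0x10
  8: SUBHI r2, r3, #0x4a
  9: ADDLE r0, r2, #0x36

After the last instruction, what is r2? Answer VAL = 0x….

VAL = 0x2c

[0] flags=1000 → (cmp)
[1] flags=1000 PL?F → skip
[2] flags=1000 GT?F → skip
[3] flags=0011 → (cmp)
[4] flags=0011 VC?F → skip
[5] flags=0011 GE?F → skip
[6] flags=0010 → (cmp)
[7] flags=0010 GT?T → r3=0x76
[8] flags=0010 HI?T → r2=0x2c
[9] flags=0010 LE?F → skip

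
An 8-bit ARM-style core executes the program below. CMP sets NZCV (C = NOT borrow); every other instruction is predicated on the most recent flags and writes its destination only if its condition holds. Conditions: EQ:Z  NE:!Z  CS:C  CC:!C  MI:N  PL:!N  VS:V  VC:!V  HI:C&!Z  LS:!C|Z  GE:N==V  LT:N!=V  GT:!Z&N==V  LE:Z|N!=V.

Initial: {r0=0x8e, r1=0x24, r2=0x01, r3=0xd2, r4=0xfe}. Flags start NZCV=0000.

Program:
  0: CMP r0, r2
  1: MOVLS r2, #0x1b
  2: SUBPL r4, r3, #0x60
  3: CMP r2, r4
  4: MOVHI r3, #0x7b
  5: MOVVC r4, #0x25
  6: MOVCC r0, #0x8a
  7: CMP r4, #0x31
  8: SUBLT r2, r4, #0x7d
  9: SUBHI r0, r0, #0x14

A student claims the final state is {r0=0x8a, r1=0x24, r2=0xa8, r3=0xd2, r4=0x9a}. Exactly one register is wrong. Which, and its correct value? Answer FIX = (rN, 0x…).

FIX = (r4, 0x25)

0: ✓ CMP  NZCV=1010
1: · MOVLS
2: · SUBPL
3: ✓ CMP  NZCV=0000
4: · MOVHI
5: ✓ MOVVC  r4←0x25
6: ✓ MOVCC  r0←0x8a
7: ✓ CMP  NZCV=1000
8: ✓ SUBLT  r2←0xa8
9: · SUBHI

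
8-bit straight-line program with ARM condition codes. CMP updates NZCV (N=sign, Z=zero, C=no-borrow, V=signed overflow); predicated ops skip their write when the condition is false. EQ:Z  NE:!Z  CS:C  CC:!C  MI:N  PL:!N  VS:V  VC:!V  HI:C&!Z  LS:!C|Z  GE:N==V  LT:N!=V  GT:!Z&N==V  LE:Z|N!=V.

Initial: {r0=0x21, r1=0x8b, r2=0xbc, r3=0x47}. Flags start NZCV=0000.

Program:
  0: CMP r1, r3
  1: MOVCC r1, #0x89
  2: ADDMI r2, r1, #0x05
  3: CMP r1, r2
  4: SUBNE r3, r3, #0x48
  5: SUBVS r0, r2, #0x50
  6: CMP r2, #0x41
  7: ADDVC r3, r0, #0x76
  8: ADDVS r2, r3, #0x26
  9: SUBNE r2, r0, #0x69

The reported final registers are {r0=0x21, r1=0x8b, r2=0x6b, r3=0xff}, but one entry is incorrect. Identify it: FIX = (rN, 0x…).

0: ✓ CMP  NZCV=0011
1: · MOVCC
2: · ADDMI
3: ✓ CMP  NZCV=1000
4: ✓ SUBNE  r3←0xff
5: · SUBVS
6: ✓ CMP  NZCV=0011
7: · ADDVC
8: ✓ ADDVS  r2←0x25
9: ✓ SUBNE  r2←0xb8

FIX = (r2, 0xb8)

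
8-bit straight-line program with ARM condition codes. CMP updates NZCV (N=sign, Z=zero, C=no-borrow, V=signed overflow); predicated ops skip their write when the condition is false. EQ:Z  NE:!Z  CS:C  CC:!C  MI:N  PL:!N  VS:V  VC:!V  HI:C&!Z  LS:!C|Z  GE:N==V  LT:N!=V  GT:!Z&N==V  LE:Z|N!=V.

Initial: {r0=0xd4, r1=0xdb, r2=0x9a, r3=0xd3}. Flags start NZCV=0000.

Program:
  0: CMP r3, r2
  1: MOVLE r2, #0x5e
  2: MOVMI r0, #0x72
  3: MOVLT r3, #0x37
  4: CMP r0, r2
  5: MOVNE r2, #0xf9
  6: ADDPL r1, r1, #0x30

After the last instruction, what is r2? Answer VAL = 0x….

VAL = 0xf9

0: ✓ CMP  NZCV=0010
1: · MOVLE
2: · MOVMI
3: · MOVLT
4: ✓ CMP  NZCV=0010
5: ✓ MOVNE  r2←0xf9
6: ✓ ADDPL  r1←0x0b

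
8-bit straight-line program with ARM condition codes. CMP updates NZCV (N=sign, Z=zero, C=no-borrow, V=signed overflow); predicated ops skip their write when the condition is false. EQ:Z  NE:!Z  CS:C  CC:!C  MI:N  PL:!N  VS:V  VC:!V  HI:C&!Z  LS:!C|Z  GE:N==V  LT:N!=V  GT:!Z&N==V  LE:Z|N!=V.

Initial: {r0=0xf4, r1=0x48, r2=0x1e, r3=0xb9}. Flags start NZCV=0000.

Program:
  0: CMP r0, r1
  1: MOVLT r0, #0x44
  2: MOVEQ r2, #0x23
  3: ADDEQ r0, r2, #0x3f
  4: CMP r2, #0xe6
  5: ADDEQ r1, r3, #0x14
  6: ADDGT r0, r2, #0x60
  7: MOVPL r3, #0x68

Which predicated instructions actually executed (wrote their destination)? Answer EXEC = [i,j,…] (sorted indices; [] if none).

EXEC = [1,6,7]

[0] flags=1010 → (cmp)
[1] flags=1010 LT?T → r0=0x44
[2] flags=1010 EQ?F → skip
[3] flags=1010 EQ?F → skip
[4] flags=0000 → (cmp)
[5] flags=0000 EQ?F → skip
[6] flags=0000 GT?T → r0=0x7e
[7] flags=0000 PL?T → r3=0x68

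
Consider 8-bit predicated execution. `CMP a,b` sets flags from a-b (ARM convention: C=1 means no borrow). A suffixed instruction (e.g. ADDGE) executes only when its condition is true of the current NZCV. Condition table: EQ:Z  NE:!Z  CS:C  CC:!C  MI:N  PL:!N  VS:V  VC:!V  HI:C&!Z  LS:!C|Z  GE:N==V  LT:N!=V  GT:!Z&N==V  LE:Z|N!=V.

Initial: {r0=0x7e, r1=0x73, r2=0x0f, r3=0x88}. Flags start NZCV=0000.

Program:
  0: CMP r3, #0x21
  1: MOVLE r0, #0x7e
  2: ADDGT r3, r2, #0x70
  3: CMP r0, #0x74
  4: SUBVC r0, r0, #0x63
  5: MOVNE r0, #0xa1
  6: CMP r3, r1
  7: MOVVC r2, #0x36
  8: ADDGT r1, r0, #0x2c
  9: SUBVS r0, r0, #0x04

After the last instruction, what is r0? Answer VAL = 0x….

0: ✓ CMP  NZCV=0011
1: ✓ MOVLE  r0←0x7e
2: · ADDGT
3: ✓ CMP  NZCV=0010
4: ✓ SUBVC  r0←0x1b
5: ✓ MOVNE  r0←0xa1
6: ✓ CMP  NZCV=0011
7: · MOVVC
8: · ADDGT
9: ✓ SUBVS  r0←0x9d

VAL = 0x9d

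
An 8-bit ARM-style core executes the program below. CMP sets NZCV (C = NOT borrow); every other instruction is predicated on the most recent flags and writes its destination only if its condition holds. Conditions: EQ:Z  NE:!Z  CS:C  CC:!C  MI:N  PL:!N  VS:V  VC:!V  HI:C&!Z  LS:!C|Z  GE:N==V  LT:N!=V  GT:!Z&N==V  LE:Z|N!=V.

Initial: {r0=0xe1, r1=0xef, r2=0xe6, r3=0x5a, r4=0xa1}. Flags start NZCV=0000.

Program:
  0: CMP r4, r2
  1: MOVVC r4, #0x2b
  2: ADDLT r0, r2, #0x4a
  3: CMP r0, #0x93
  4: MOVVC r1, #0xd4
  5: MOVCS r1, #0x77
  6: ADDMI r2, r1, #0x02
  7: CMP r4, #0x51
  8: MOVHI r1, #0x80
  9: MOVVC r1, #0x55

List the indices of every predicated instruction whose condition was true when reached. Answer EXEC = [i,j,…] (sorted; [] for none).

EXEC = [1,2,6,9]

0: ✓ CMP  NZCV=1000
1: ✓ MOVVC  r4←0x2b
2: ✓ ADDLT  r0←0x30
3: ✓ CMP  NZCV=1001
4: · MOVVC
5: · MOVCS
6: ✓ ADDMI  r2←0xf1
7: ✓ CMP  NZCV=1000
8: · MOVHI
9: ✓ MOVVC  r1←0x55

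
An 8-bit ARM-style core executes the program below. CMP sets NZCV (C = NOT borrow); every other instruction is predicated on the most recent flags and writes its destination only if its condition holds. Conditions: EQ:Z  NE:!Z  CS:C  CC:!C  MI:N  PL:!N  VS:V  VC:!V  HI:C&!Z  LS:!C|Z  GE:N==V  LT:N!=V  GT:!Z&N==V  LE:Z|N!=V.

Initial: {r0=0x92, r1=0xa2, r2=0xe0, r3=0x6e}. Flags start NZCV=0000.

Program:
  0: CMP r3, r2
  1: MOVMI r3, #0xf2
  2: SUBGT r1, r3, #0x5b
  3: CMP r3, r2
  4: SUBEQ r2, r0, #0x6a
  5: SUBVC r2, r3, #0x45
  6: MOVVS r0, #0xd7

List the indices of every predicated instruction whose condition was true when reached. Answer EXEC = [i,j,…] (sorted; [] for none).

EXEC = [1,2,5]

[0] flags=1001 → (cmp)
[1] flags=1001 MI?T → r3=0xf2
[2] flags=1001 GT?T → r1=0x97
[3] flags=0010 → (cmp)
[4] flags=0010 EQ?F → skip
[5] flags=0010 VC?T → r2=0xad
[6] flags=0010 VS?F → skip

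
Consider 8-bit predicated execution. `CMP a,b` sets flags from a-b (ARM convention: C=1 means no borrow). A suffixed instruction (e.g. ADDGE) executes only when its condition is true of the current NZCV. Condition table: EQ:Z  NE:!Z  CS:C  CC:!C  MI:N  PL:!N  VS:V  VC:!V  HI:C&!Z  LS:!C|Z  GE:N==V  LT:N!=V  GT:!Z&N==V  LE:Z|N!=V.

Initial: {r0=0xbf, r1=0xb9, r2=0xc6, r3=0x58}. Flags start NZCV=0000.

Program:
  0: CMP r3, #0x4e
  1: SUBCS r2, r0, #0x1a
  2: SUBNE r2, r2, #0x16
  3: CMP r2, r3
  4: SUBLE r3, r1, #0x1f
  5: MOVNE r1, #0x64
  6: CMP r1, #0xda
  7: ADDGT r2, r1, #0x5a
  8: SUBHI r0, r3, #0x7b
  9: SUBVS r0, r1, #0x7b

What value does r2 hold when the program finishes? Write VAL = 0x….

VAL = 0xbe

[0] flags=0010 → (cmp)
[1] flags=0010 CS?T → r2=0xa5
[2] flags=0010 NE?T → r2=0x8f
[3] flags=0011 → (cmp)
[4] flags=0011 LE?T → r3=0x9a
[5] flags=0011 NE?T → r1=0x64
[6] flags=1001 → (cmp)
[7] flags=1001 GT?T → r2=0xbe
[8] flags=1001 HI?F → skip
[9] flags=1001 VS?T → r0=0xe9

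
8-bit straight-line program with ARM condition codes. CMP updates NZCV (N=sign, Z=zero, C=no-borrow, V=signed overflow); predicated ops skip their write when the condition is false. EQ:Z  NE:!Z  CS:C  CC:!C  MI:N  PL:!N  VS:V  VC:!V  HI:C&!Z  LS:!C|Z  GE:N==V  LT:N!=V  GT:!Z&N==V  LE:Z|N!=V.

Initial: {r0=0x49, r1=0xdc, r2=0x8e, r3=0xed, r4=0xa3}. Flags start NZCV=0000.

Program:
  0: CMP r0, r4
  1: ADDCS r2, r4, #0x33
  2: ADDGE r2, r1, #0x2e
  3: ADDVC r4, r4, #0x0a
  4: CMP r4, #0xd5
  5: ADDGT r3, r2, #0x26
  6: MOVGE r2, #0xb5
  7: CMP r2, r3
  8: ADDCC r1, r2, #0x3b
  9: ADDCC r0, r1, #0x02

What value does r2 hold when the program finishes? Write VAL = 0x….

[0] flags=1001 → (cmp)
[1] flags=1001 CS?F → skip
[2] flags=1001 GE?T → r2=0x0a
[3] flags=1001 VC?F → skip
[4] flags=1000 → (cmp)
[5] flags=1000 GT?F → skip
[6] flags=1000 GE?F → skip
[7] flags=0000 → (cmp)
[8] flags=0000 CC?T → r1=0x45
[9] flags=0000 CC?T → r0=0x47

VAL = 0x0a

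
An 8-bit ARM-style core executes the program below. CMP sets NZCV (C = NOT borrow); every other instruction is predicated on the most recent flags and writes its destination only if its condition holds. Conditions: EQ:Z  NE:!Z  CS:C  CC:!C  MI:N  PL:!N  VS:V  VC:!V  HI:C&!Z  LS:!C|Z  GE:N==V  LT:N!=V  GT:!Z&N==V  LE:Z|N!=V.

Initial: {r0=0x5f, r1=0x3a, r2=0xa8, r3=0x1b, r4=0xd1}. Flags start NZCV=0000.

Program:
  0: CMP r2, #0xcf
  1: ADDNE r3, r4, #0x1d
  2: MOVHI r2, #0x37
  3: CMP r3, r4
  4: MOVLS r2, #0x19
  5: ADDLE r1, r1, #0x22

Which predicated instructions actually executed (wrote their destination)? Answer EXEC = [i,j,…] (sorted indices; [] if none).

EXEC = [1]

[0] flags=1000 → (cmp)
[1] flags=1000 NE?T → r3=0xee
[2] flags=1000 HI?F → skip
[3] flags=0010 → (cmp)
[4] flags=0010 LS?F → skip
[5] flags=0010 LE?F → skip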